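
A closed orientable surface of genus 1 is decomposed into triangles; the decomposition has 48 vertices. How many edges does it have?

χ = 2 − 2·1 = 0, and every face is a triangle so 3F = 2E.
V − E + F = 0 with E = 3F/2 gives 48 − (3/2 − 1)·F = 0, so F = 96 and E = 144.

144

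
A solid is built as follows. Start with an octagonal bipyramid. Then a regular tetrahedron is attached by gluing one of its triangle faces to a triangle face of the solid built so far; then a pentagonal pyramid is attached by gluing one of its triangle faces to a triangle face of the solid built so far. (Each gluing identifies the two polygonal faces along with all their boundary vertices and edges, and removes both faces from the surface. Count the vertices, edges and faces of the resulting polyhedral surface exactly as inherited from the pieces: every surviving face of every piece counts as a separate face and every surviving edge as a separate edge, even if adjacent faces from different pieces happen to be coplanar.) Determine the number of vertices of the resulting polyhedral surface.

14

An octagonal bipyramid: V=10, E=24, F=16.
Attach a regular tetrahedron (V=4, E=6, F=4) along a 3-gon: merge 3 vertices and 3 edges, delete both glued faces → V=11, E=27, F=18.
Attach a pentagonal pyramid (V=6, E=10, F=6) along a 3-gon: merge 3 vertices and 3 edges, delete both glued faces → V=14, E=34, F=22.
Check: V − E + F = 14 − 34 + 22 = 2.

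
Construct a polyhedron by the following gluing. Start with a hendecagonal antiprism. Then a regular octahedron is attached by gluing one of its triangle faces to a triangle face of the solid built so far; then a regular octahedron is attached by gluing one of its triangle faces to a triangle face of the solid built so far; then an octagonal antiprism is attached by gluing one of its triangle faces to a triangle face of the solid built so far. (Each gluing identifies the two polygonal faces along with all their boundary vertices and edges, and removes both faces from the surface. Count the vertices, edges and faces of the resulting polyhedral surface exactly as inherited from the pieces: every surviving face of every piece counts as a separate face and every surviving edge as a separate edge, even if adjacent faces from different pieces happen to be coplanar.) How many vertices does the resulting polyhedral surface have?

41

A hendecagonal antiprism: V=22, E=44, F=24.
Attach a regular octahedron (V=6, E=12, F=8) along a 3-gon: merge 3 vertices and 3 edges, delete both glued faces → V=25, E=53, F=30.
Attach a regular octahedron (V=6, E=12, F=8) along a 3-gon: merge 3 vertices and 3 edges, delete both glued faces → V=28, E=62, F=36.
Attach an octagonal antiprism (V=16, E=32, F=18) along a 3-gon: merge 3 vertices and 3 edges, delete both glued faces → V=41, E=91, F=52.
Check: V − E + F = 41 − 91 + 52 = 2.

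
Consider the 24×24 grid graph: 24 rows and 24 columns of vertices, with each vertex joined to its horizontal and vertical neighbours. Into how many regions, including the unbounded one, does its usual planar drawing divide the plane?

The grid has V = 24·24 = 576 vertices and E = 24·23 + 24·23 = 1104 edges.
F = 2 − V + E = 2 − 576 + 1104 = 530.

530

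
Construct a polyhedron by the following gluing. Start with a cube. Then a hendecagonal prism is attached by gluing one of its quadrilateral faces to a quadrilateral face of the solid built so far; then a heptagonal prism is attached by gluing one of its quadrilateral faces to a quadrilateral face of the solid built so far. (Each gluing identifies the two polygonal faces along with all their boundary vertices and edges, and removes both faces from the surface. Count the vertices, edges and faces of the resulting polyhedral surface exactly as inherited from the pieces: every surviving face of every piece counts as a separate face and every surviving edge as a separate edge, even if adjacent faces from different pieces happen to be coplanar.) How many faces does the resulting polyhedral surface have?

24

A cube: V=8, E=12, F=6.
Attach a hendecagonal prism (V=22, E=33, F=13) along a 4-gon: merge 4 vertices and 4 edges, delete both glued faces → V=26, E=41, F=17.
Attach a heptagonal prism (V=14, E=21, F=9) along a 4-gon: merge 4 vertices and 4 edges, delete both glued faces → V=36, E=58, F=24.
Check: V − E + F = 36 − 58 + 24 = 2.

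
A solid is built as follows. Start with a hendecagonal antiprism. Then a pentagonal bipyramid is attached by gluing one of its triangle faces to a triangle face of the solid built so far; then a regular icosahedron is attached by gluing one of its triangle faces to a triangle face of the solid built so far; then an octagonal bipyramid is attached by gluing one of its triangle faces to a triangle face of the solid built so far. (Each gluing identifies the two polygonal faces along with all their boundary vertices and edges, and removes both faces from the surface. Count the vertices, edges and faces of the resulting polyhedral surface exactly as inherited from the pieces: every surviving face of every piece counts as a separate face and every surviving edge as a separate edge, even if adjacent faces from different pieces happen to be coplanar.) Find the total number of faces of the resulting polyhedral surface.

A hendecagonal antiprism: V=22, E=44, F=24.
Attach a pentagonal bipyramid (V=7, E=15, F=10) along a 3-gon: merge 3 vertices and 3 edges, delete both glued faces → V=26, E=56, F=32.
Attach a regular icosahedron (V=12, E=30, F=20) along a 3-gon: merge 3 vertices and 3 edges, delete both glued faces → V=35, E=83, F=50.
Attach an octagonal bipyramid (V=10, E=24, F=16) along a 3-gon: merge 3 vertices and 3 edges, delete both glued faces → V=42, E=104, F=64.
Check: V − E + F = 42 − 104 + 64 = 2.

64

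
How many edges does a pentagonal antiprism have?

An antiprism on an n-gon has two n-gon caps and 2n triangles: V = 2·5 = 10, E = 4·5 = 20, F = 2·5 + 2 = 12.

20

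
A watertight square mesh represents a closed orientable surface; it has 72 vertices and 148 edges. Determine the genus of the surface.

Every face is a square and each edge borders two faces, so 4F = 2·148, giving F = 74.
χ = V − E + F = 72 − 148 + 74 = -2.
For a closed orientable surface χ = 2 − 2g, so g = (2 − (-2))/2 = 2.

2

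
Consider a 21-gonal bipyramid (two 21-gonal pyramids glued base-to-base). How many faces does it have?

A bipyramid over an n-gon has 2n triangular faces and n + 2 vertices: V = 21 + 2 = 23, E = 3·21 = 63, F = 2·21 = 42.

42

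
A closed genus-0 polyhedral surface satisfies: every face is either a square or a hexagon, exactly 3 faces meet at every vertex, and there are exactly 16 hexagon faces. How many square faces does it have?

Let x be the number of squares; then F = 16 + x.
Edge–face incidences: 2E = 6·16 + 4·x = 96 + 4x.
Every vertex has degree 3, so 3V = 2E.
Euler: V − E + F = 2 ⇒ (2E)/3 − E + (16 + x) = 2.
Multiply by 6: 2·(2E) − 3·(2E) + 6·(16 + x) = 12, i.e. 96 + 6x − (96 + 4x) = 12.
Collecting terms: 2x = 12, so x = 6.
Then 2E = 96 + 4·6 = 120, so E = 60, V = 2E/3 = 40, F = 16 + 6 = 22.

6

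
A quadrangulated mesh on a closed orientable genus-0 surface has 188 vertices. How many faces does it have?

χ = 2 − 2·0 = 2, and every face is a square so 4F = 2E.
V − E + F = 2 with E = 4F/2 gives 188 − (4/2 − 1)·F = 2, so F = 186 and E = 372.

186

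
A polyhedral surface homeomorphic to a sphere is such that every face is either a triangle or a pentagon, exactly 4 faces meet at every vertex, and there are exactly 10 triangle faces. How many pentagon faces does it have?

Let x be the number of pentagons; then F = 10 + x.
Edge–face incidences: 2E = 3·10 + 5·x = 30 + 5x.
Every vertex has degree 4, so 4V = 2E.
Euler: V − E + F = 2 ⇒ (2E)/4 − E + (10 + x) = 2.
Multiply by 8: 2·(2E) − 4·(2E) + 8·(10 + x) = 16, i.e. 80 + 8x − 2·(30 + 5x) = 16.
Collecting terms: −2x + 20 = 16, so −2x = −4, so x = 2.
Then 2E = 30 + 5·2 = 40, so E = 20, V = 2E/4 = 10, F = 10 + 2 = 12.

2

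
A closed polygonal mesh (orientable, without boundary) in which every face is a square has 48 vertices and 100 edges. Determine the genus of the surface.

2

Every face is a square and each edge borders two faces, so 4F = 2·100, giving F = 50.
χ = V − E + F = 48 − 100 + 50 = -2.
For a closed orientable surface χ = 2 − 2g, so g = (2 − (-2))/2 = 2.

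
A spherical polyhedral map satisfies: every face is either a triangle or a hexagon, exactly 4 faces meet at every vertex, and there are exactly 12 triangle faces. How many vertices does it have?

12

Let x be the number of hexagons; then F = 12 + x.
Edge–face incidences: 2E = 3·12 + 6·x = 36 + 6x.
Every vertex has degree 4, so 4V = 2E.
Euler: V − E + F = 2 ⇒ (2E)/4 − E + (12 + x) = 2.
Multiply by 8: 2·(2E) − 4·(2E) + 8·(12 + x) = 16, i.e. 96 + 8x − 2·(36 + 6x) = 16.
Collecting terms: −4x + 24 = 16, so −4x = −8, so x = 2.
Then 2E = 36 + 6·2 = 48, so E = 24, V = 2E/4 = 12, F = 12 + 2 = 14.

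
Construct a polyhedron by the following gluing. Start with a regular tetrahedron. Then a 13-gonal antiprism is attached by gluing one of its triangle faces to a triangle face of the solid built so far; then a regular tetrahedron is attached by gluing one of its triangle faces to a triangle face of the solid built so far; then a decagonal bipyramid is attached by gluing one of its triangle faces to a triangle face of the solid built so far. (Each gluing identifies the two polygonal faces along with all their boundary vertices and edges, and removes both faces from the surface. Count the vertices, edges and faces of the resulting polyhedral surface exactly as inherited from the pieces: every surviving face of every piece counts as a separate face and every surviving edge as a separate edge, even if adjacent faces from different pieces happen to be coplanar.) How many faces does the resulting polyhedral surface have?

A regular tetrahedron: V=4, E=6, F=4.
Attach a 13-gonal antiprism (V=26, E=52, F=28) along a 3-gon: merge 3 vertices and 3 edges, delete both glued faces → V=27, E=55, F=30.
Attach a regular tetrahedron (V=4, E=6, F=4) along a 3-gon: merge 3 vertices and 3 edges, delete both glued faces → V=28, E=58, F=32.
Attach a decagonal bipyramid (V=12, E=30, F=20) along a 3-gon: merge 3 vertices and 3 edges, delete both glued faces → V=37, E=85, F=50.
Check: V − E + F = 37 − 85 + 50 = 2.

50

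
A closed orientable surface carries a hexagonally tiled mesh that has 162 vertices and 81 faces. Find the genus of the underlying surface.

Every face is a hexagon, so 2E = 6·81 = 486, giving E = 243.
χ = V − E + F = 162 − 243 + 81 = 0.
For a closed orientable surface χ = 2 − 2g, so g = (2 − (0))/2 = 1.

1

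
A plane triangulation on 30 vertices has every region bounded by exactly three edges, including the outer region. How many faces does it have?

56

In a plane triangulation 3F = 2E and V − E + F = 2, so F = 2V − 4 = 2·30 − 4 = 56.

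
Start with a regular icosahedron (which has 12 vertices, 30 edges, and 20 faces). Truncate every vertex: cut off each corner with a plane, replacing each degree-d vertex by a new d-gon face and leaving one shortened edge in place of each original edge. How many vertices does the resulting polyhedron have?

60

Truncation replaces each original edge-end by a new vertex, so V′ = 2E = 60.
Each original edge survives, and each old vertex of degree d contributes d new edges; summing degrees gives Σd = 2E, so E′ = E + 2E = 3E = 90.
Each original face survives and each original vertex becomes one new face: F′ = F + V = 32.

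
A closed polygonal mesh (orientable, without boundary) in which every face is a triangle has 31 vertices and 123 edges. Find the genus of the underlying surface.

6

Every face is a triangle and each edge borders two faces, so 3F = 2·123, giving F = 82.
χ = V − E + F = 31 − 123 + 82 = -10.
For a closed orientable surface χ = 2 − 2g, so g = (2 − (-10))/2 = 6.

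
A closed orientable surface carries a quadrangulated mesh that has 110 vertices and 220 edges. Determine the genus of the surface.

Every face is a square and each edge borders two faces, so 4F = 2·220, giving F = 110.
χ = V − E + F = 110 − 220 + 110 = 0.
For a closed orientable surface χ = 2 − 2g, so g = (2 − (0))/2 = 1.

1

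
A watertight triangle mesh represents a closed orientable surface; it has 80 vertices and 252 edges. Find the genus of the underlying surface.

3

Every face is a triangle and each edge borders two faces, so 3F = 2·252, giving F = 168.
χ = V − E + F = 80 − 252 + 168 = -4.
For a closed orientable surface χ = 2 − 2g, so g = (2 − (-4))/2 = 3.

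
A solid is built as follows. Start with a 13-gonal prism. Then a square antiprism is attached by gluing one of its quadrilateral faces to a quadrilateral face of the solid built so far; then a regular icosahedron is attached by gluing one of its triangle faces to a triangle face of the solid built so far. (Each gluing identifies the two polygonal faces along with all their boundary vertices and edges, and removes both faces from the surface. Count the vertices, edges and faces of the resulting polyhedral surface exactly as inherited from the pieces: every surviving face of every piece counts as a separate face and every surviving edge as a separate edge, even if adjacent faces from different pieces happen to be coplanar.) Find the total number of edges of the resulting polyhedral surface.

A 13-gonal prism: V=26, E=39, F=15.
Attach a square antiprism (V=8, E=16, F=10) along a 4-gon: merge 4 vertices and 4 edges, delete both glued faces → V=30, E=51, F=23.
Attach a regular icosahedron (V=12, E=30, F=20) along a 3-gon: merge 3 vertices and 3 edges, delete both glued faces → V=39, E=78, F=41.
Check: V − E + F = 39 − 78 + 41 = 2.

78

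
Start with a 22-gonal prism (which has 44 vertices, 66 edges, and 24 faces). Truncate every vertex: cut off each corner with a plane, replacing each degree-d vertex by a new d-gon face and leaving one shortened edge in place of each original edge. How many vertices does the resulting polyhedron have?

132

Truncation replaces each original edge-end by a new vertex, so V′ = 2E = 132.
Each original edge survives, and each old vertex of degree d contributes d new edges; summing degrees gives Σd = 2E, so E′ = E + 2E = 3E = 198.
Each original face survives and each original vertex becomes one new face: F′ = F + V = 68.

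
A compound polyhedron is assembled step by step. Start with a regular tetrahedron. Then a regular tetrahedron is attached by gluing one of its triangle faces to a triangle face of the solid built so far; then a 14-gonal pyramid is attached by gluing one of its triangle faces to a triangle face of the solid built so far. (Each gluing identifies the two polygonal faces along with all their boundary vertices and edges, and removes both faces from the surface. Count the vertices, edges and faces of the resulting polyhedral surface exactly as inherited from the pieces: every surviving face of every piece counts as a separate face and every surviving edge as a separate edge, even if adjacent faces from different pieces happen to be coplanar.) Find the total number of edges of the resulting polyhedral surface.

A regular tetrahedron: V=4, E=6, F=4.
Attach a regular tetrahedron (V=4, E=6, F=4) along a 3-gon: merge 3 vertices and 3 edges, delete both glued faces → V=5, E=9, F=6.
Attach a 14-gonal pyramid (V=15, E=28, F=15) along a 3-gon: merge 3 vertices and 3 edges, delete both glued faces → V=17, E=34, F=19.
Check: V − E + F = 17 − 34 + 19 = 2.

34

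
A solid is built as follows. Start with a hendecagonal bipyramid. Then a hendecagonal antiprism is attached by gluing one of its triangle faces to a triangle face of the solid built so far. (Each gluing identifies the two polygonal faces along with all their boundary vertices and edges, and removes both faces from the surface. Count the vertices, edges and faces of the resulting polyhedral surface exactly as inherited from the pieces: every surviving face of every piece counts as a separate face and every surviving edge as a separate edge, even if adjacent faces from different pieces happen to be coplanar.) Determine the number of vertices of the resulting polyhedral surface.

32

A hendecagonal bipyramid: V=13, E=33, F=22.
Attach a hendecagonal antiprism (V=22, E=44, F=24) along a 3-gon: merge 3 vertices and 3 edges, delete both glued faces → V=32, E=74, F=44.
Check: V − E + F = 32 − 74 + 44 = 2.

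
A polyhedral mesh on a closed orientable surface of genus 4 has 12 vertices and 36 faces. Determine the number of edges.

For a closed orientable surface of genus 4, χ = 2 − 2·4 = -6.
E = V + F − (-6) = 12 + 36 − (-6) = 54.

54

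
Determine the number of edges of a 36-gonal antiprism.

144

An antiprism on an n-gon has two n-gon caps and 2n triangles: V = 2·36 = 72, E = 4·36 = 144, F = 2·36 + 2 = 74.
Check: V − E + F = 72 − 144 + 74 = 2.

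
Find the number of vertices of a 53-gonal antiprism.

106

An antiprism on an n-gon has two n-gon caps and 2n triangles: V = 2·53 = 106, E = 4·53 = 212, F = 2·53 + 2 = 108.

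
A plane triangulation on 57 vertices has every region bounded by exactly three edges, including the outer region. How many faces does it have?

110

In a plane triangulation 3F = 2E and V − E + F = 2, so F = 2V − 4 = 2·57 − 4 = 110.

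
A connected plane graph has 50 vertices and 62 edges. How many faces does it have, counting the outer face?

14

Euler's formula for a connected plane graph: V − E + F = 2, so F = 2 − 50 + 62 = 14.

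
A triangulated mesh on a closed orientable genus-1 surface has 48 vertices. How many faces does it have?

χ = 2 − 2·1 = 0, and every face is a triangle so 3F = 2E.
V − E + F = 0 with E = 3F/2 gives 48 − (3/2 − 1)·F = 0, so F = 96 and E = 144.

96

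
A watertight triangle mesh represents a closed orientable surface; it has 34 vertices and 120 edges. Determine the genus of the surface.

4

Every face is a triangle and each edge borders two faces, so 3F = 2·120, giving F = 80.
χ = V − E + F = 34 − 120 + 80 = -6.
For a closed orientable surface χ = 2 − 2g, so g = (2 − (-6))/2 = 4.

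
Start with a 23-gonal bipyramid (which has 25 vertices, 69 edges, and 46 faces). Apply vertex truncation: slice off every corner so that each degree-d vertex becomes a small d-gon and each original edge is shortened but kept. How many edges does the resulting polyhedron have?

Truncation replaces each original edge-end by a new vertex, so V′ = 2E = 138.
Each original edge survives, and each old vertex of degree d contributes d new edges; summing degrees gives Σd = 2E, so E′ = E + 2E = 3E = 207.
Each original face survives and each original vertex becomes one new face: F′ = F + V = 71.

207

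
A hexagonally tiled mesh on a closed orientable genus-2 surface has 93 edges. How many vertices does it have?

60

χ = 2 − 2·2 = -2, and every face is a hexagon so 6F = 2E.
F = 2E/6 = 31. Then V = -2 + E − F = -2 + 93 − 31 = 60.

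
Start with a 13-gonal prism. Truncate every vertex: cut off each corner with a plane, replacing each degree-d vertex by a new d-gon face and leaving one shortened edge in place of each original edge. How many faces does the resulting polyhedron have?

41

The base solid has V = 26, E = 39, F = 15.
Truncation replaces each original edge-end by a new vertex, so V′ = 2E = 78.
Each original edge survives, and each old vertex of degree d contributes d new edges; summing degrees gives Σd = 2E, so E′ = E + 2E = 3E = 117.
Each original face survives and each original vertex becomes one new face: F′ = F + V = 41.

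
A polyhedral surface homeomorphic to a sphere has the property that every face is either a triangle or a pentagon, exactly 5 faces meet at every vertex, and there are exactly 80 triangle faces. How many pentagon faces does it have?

Let x be the number of pentagons; then F = 80 + x.
Edge–face incidences: 2E = 3·80 + 5·x = 240 + 5x.
Every vertex has degree 5, so 5V = 2E.
Euler: V − E + F = 2 ⇒ (2E)/5 − E + (80 + x) = 2.
Multiply by 10: 2·(2E) − 5·(2E) + 10·(80 + x) = 20, i.e. 800 + 10x − 3·(240 + 5x) = 20.
Collecting terms: −5x + 80 = 20, so −5x = −60, so x = 12.
Then 2E = 240 + 5·12 = 300, so E = 150, V = 2E/5 = 60, F = 80 + 12 = 92.

12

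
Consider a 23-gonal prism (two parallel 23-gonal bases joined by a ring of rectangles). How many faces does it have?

A prism on an n-gon has two n-gon bases and n rectangular sides: V = 2·23 = 46, E = 3·23 = 69, F = 23 + 2 = 25.

25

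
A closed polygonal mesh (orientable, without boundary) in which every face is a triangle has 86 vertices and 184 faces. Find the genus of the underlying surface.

Every face is a triangle, so 2E = 3·184 = 552, giving E = 276.
χ = V − E + F = 86 − 276 + 184 = -6.
For a closed orientable surface χ = 2 − 2g, so g = (2 − (-6))/2 = 4.

4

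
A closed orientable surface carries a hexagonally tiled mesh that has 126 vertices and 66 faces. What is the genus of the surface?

4

Every face is a hexagon, so 2E = 6·66 = 396, giving E = 198.
χ = V − E + F = 126 − 198 + 66 = -6.
For a closed orientable surface χ = 2 − 2g, so g = (2 − (-6))/2 = 4.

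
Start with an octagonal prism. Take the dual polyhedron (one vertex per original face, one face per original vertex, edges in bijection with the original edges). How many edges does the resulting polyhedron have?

24

The base solid has V = 16, E = 24, F = 10.
The dual swaps V and F and preserves E: V′ = F = 10, E′ = E = 24, F′ = V = 16.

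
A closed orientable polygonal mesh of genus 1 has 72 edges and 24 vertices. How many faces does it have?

48

For a closed orientable surface of genus 1, χ = 2 − 2·1 = 0.
F = 0 − V + E = 0 − 24 + 72 = 48.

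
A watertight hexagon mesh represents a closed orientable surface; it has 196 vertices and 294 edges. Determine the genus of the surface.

1

Every face is a hexagon and each edge borders two faces, so 6F = 2·294, giving F = 98.
χ = V − E + F = 196 − 294 + 98 = 0.
For a closed orientable surface χ = 2 − 2g, so g = (2 − (0))/2 = 1.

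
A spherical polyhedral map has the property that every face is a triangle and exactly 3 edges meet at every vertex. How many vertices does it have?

Each face has 3 edges and each edge borders two faces, so 2E = 3F.
Each vertex has degree 3, so 3V = 2E and hence V = 3F/3.
Euler: V − E + F = 2 ⇒ (3F/3) − (3F/2) + F = 2.
Multiply by 6: (6 − 9 + 6)F = 12, i.e. 3F = 12.
So F = 4, E = 3·4/2 = 6, V = 3·4/3 = 4.

4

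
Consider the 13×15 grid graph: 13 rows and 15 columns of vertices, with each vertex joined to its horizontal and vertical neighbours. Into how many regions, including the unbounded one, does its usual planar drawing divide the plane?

169

The grid has V = 13·15 = 195 vertices and E = 13·14 + 15·12 = 362 edges.
F = 2 − V + E = 2 − 195 + 362 = 169.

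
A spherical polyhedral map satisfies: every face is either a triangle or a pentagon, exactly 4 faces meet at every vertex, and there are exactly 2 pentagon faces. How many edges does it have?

Let x be the number of triangles; then F = 2 + x.
Edge–face incidences: 2E = 5·2 + 3·x = 10 + 3x.
Every vertex has degree 4, so 4V = 2E.
Euler: V − E + F = 2 ⇒ (2E)/4 − E + (2 + x) = 2.
Multiply by 8: 2·(2E) − 4·(2E) + 8·(2 + x) = 16, i.e. 16 + 8x − 2·(10 + 3x) = 16.
Collecting terms: 2x − 4 = 16, so 2x = 20, so x = 10.
Then 2E = 10 + 3·10 = 40, so E = 20, V = 2E/4 = 10, F = 2 + 10 = 12.

20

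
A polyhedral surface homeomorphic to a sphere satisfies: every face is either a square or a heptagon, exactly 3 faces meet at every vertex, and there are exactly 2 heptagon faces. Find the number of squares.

7

Let x be the number of squares; then F = 2 + x.
Edge–face incidences: 2E = 7·2 + 4·x = 14 + 4x.
Every vertex has degree 3, so 3V = 2E.
Euler: V − E + F = 2 ⇒ (2E)/3 − E + (2 + x) = 2.
Multiply by 6: 2·(2E) − 3·(2E) + 6·(2 + x) = 12, i.e. 12 + 6x − (14 + 4x) = 12.
Collecting terms: 2x − 2 = 12, so 2x = 14, so x = 7.
Then 2E = 14 + 4·7 = 42, so E = 21, V = 2E/3 = 14, F = 2 + 7 = 9.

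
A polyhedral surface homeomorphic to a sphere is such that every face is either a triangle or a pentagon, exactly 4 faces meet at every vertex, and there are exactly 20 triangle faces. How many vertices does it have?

Let x be the number of pentagons; then F = 20 + x.
Edge–face incidences: 2E = 3·20 + 5·x = 60 + 5x.
Every vertex has degree 4, so 4V = 2E.
Euler: V − E + F = 2 ⇒ (2E)/4 − E + (20 + x) = 2.
Multiply by 8: 2·(2E) − 4·(2E) + 8·(20 + x) = 16, i.e. 160 + 8x − 2·(60 + 5x) = 16.
Collecting terms: −2x + 40 = 16, so −2x = −24, so x = 12.
Then 2E = 60 + 5·12 = 120, so E = 60, V = 2E/4 = 30, F = 20 + 12 = 32.

30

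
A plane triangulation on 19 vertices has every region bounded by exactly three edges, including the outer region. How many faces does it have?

34

In a plane triangulation 3F = 2E and V − E + F = 2, so F = 2V − 4 = 2·19 − 4 = 34.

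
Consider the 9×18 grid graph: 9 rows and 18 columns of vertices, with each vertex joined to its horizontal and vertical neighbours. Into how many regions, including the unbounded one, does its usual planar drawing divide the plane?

137

The grid has V = 9·18 = 162 vertices and E = 9·17 + 18·8 = 297 edges.
F = 2 − V + E = 2 − 162 + 297 = 137.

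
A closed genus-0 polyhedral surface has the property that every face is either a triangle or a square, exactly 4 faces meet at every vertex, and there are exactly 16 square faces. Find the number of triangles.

8

Let x be the number of triangles; then F = 16 + x.
Edge–face incidences: 2E = 4·16 + 3·x = 64 + 3x.
Every vertex has degree 4, so 4V = 2E.
Euler: V − E + F = 2 ⇒ (2E)/4 − E + (16 + x) = 2.
Multiply by 8: 2·(2E) − 4·(2E) + 8·(16 + x) = 16, i.e. 128 + 8x − 2·(64 + 3x) = 16.
Collecting terms: 2x = 16, so x = 8.
Then 2E = 64 + 3·8 = 88, so E = 44, V = 2E/4 = 22, F = 16 + 8 = 24.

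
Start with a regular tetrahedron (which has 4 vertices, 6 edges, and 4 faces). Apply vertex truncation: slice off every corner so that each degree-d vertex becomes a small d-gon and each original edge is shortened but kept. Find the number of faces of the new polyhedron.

8

Truncation replaces each original edge-end by a new vertex, so V′ = 2E = 12.
Each original edge survives, and each old vertex of degree d contributes d new edges; summing degrees gives Σd = 2E, so E′ = E + 2E = 3E = 18.
Each original face survives and each original vertex becomes one new face: F′ = F + V = 8.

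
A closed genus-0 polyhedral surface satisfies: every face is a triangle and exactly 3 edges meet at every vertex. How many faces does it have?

4

Each face has 3 edges and each edge borders two faces, so 2E = 3F.
Each vertex has degree 3, so 3V = 2E and hence V = 3F/3.
Euler: V − E + F = 2 ⇒ (3F/3) − (3F/2) + F = 2.
Multiply by 6: (6 − 9 + 6)F = 12, i.e. 3F = 12.
So F = 4, E = 3·4/2 = 6, V = 3·4/3 = 4.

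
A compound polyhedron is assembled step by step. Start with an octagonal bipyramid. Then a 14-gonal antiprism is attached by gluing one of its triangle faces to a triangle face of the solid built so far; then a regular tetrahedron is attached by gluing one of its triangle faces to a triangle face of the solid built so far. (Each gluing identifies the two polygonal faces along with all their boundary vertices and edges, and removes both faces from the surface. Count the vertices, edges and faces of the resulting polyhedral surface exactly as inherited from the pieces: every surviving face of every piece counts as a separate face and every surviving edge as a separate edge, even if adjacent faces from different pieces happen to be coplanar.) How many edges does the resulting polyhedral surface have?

80

An octagonal bipyramid: V=10, E=24, F=16.
Attach a 14-gonal antiprism (V=28, E=56, F=30) along a 3-gon: merge 3 vertices and 3 edges, delete both glued faces → V=35, E=77, F=44.
Attach a regular tetrahedron (V=4, E=6, F=4) along a 3-gon: merge 3 vertices and 3 edges, delete both glued faces → V=36, E=80, F=46.
Check: V − E + F = 36 − 80 + 46 = 2.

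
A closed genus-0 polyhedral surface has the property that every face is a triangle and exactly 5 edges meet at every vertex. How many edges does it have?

30

Each face has 3 edges and each edge borders two faces, so 2E = 3F.
Each vertex has degree 5, so 5V = 2E and hence V = 3F/5.
Euler: V − E + F = 2 ⇒ (3F/5) − (3F/2) + F = 2.
Multiply by 10: (6 − 15 + 10)F = 20, i.e. 1F = 20.
So F = 20, E = 3·20/2 = 30, V = 3·20/5 = 12.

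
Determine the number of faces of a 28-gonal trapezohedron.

56

The n-trapezohedron (dual of the n-antiprism) has V = 2·28 + 2 = 58, E = 4·28 = 112, F = 2·28 = 56.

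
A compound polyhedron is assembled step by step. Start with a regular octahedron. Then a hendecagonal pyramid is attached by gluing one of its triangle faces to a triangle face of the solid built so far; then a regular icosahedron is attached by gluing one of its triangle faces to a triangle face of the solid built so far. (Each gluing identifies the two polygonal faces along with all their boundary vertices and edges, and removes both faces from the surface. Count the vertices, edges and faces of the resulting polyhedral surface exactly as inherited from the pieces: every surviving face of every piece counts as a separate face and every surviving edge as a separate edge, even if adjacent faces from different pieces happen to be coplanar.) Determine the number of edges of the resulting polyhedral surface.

A regular octahedron: V=6, E=12, F=8.
Attach a hendecagonal pyramid (V=12, E=22, F=12) along a 3-gon: merge 3 vertices and 3 edges, delete both glued faces → V=15, E=31, F=18.
Attach a regular icosahedron (V=12, E=30, F=20) along a 3-gon: merge 3 vertices and 3 edges, delete both glued faces → V=24, E=58, F=36.
Check: V − E + F = 24 − 58 + 36 = 2.

58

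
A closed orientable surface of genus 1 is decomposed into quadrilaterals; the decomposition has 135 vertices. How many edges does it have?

χ = 2 − 2·1 = 0, and every face is a square so 4F = 2E.
V − E + F = 0 with E = 4F/2 gives 135 − (4/2 − 1)·F = 0, so F = 135 and E = 270.

270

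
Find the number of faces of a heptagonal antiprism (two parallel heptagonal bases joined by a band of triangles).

An antiprism on an n-gon has two n-gon caps and 2n triangles: V = 2·7 = 14, E = 4·7 = 28, F = 2·7 + 2 = 16.

16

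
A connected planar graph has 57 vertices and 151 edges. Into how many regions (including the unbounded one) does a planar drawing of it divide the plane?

Euler's formula for a connected plane graph: V − E + F = 2, so F = 2 − 57 + 151 = 96.

96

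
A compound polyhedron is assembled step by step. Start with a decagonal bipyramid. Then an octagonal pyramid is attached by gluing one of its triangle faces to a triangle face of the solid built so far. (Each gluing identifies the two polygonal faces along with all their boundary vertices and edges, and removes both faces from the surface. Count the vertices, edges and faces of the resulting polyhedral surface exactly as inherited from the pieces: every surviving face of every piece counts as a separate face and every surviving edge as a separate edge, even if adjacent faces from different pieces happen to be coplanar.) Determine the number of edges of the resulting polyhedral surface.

43

A decagonal bipyramid: V=12, E=30, F=20.
Attach an octagonal pyramid (V=9, E=16, F=9) along a 3-gon: merge 3 vertices and 3 edges, delete both glued faces → V=18, E=43, F=27.
Check: V − E + F = 18 − 43 + 27 = 2.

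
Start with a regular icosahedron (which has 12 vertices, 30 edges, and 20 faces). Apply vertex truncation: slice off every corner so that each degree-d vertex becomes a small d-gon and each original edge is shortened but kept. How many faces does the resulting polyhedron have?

Truncation replaces each original edge-end by a new vertex, so V′ = 2E = 60.
Each original edge survives, and each old vertex of degree d contributes d new edges; summing degrees gives Σd = 2E, so E′ = E + 2E = 3E = 90.
Each original face survives and each original vertex becomes one new face: F′ = F + V = 32.

32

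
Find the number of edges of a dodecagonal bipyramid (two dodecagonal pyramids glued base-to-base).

A bipyramid over an n-gon has 2n triangular faces and n + 2 vertices: V = 12 + 2 = 14, E = 3·12 = 36, F = 2·12 = 24.

36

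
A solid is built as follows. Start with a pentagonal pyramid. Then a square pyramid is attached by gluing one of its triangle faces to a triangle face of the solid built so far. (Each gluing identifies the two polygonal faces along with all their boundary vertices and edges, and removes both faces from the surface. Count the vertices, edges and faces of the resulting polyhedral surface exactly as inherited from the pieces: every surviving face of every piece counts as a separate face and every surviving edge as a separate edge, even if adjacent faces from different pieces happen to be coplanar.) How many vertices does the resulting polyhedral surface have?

A pentagonal pyramid: V=6, E=10, F=6.
Attach a square pyramid (V=5, E=8, F=5) along a 3-gon: merge 3 vertices and 3 edges, delete both glued faces → V=8, E=15, F=9.
Check: V − E + F = 8 − 15 + 9 = 2.

8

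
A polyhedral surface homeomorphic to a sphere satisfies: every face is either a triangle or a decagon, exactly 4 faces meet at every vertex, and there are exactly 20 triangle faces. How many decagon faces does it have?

Let x be the number of decagons; then F = 20 + x.
Edge–face incidences: 2E = 3·20 + 10·x = 60 + 10x.
Every vertex has degree 4, so 4V = 2E.
Euler: V − E + F = 2 ⇒ (2E)/4 − E + (20 + x) = 2.
Multiply by 8: 2·(2E) − 4·(2E) + 8·(20 + x) = 16, i.e. 160 + 8x − 2·(60 + 10x) = 16.
Collecting terms: −12x + 40 = 16, so −12x = −24, so x = 2.
Then 2E = 60 + 10·2 = 80, so E = 40, V = 2E/4 = 20, F = 20 + 2 = 22.

2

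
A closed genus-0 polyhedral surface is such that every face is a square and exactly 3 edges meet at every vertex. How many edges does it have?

Each face has 4 edges and each edge borders two faces, so 2E = 4F.
Each vertex has degree 3, so 3V = 2E and hence V = 4F/3.
Euler: V − E + F = 2 ⇒ (4F/3) − (4F/2) + F = 2.
Multiply by 6: (8 − 12 + 6)F = 12, i.e. 2F = 12.
So F = 6, E = 4·6/2 = 12, V = 4·6/3 = 8.

12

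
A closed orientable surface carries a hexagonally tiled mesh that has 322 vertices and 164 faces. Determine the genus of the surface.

4

Every face is a hexagon, so 2E = 6·164 = 984, giving E = 492.
χ = V − E + F = 322 − 492 + 164 = -6.
For a closed orientable surface χ = 2 − 2g, so g = (2 − (-6))/2 = 4.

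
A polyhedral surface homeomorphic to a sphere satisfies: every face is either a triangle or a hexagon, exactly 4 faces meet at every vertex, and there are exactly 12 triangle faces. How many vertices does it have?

12

Let x be the number of hexagons; then F = 12 + x.
Edge–face incidences: 2E = 3·12 + 6·x = 36 + 6x.
Every vertex has degree 4, so 4V = 2E.
Euler: V − E + F = 2 ⇒ (2E)/4 − E + (12 + x) = 2.
Multiply by 8: 2·(2E) − 4·(2E) + 8·(12 + x) = 16, i.e. 96 + 8x − 2·(36 + 6x) = 16.
Collecting terms: −4x + 24 = 16, so −4x = −8, so x = 2.
Then 2E = 36 + 6·2 = 48, so E = 24, V = 2E/4 = 12, F = 12 + 2 = 14.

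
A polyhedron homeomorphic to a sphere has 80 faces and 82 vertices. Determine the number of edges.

Here V − E + F = 2.
E = V + F − (2) = 82 + 80 − (2) = 160.

160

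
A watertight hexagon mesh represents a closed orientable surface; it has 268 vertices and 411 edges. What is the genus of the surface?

4

Every face is a hexagon and each edge borders two faces, so 6F = 2·411, giving F = 137.
χ = V − E + F = 268 − 411 + 137 = -6.
For a closed orientable surface χ = 2 − 2g, so g = (2 − (-6))/2 = 4.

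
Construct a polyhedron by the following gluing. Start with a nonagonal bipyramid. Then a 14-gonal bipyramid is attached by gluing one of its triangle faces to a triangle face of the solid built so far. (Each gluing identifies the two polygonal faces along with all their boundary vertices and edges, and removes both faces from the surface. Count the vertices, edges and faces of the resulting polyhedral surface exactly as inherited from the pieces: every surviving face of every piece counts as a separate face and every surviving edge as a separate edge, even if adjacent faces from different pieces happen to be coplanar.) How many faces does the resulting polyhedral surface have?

44

A nonagonal bipyramid: V=11, E=27, F=18.
Attach a 14-gonal bipyramid (V=16, E=42, F=28) along a 3-gon: merge 3 vertices and 3 edges, delete both glued faces → V=24, E=66, F=44.
Check: V − E + F = 24 − 66 + 44 = 2.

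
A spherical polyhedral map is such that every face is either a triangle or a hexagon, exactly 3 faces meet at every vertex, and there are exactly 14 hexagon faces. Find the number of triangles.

4

Let x be the number of triangles; then F = 14 + x.
Edge–face incidences: 2E = 6·14 + 3·x = 84 + 3x.
Every vertex has degree 3, so 3V = 2E.
Euler: V − E + F = 2 ⇒ (2E)/3 − E + (14 + x) = 2.
Multiply by 6: 2·(2E) − 3·(2E) + 6·(14 + x) = 12, i.e. 84 + 6x − (84 + 3x) = 12.
Collecting terms: 3x = 12, so x = 4.
Then 2E = 84 + 3·4 = 96, so E = 48, V = 2E/3 = 32, F = 14 + 4 = 18.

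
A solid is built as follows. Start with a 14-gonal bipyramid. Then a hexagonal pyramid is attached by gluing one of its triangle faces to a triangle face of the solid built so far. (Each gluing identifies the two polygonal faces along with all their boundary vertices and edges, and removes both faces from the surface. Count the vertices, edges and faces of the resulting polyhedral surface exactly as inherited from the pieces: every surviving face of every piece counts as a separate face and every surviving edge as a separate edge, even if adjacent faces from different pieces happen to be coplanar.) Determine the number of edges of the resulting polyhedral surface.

51

A 14-gonal bipyramid: V=16, E=42, F=28.
Attach a hexagonal pyramid (V=7, E=12, F=7) along a 3-gon: merge 3 vertices and 3 edges, delete both glued faces → V=20, E=51, F=33.
Check: V − E + F = 20 − 51 + 33 = 2.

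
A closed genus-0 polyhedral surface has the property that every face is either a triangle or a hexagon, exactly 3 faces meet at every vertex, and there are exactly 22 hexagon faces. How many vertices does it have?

Let x be the number of triangles; then F = 22 + x.
Edge–face incidences: 2E = 6·22 + 3·x = 132 + 3x.
Every vertex has degree 3, so 3V = 2E.
Euler: V − E + F = 2 ⇒ (2E)/3 − E + (22 + x) = 2.
Multiply by 6: 2·(2E) − 3·(2E) + 6·(22 + x) = 12, i.e. 132 + 6x − (132 + 3x) = 12.
Collecting terms: 3x = 12, so x = 4.
Then 2E = 132 + 3·4 = 144, so E = 72, V = 2E/3 = 48, F = 22 + 4 = 26.

48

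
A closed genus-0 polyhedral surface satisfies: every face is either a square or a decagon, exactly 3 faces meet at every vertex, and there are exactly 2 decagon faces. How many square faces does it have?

Let x be the number of squares; then F = 2 + x.
Edge–face incidences: 2E = 10·2 + 4·x = 20 + 4x.
Every vertex has degree 3, so 3V = 2E.
Euler: V − E + F = 2 ⇒ (2E)/3 − E + (2 + x) = 2.
Multiply by 6: 2·(2E) − 3·(2E) + 6·(2 + x) = 12, i.e. 12 + 6x − (20 + 4x) = 12.
Collecting terms: 2x − 8 = 12, so 2x = 20, so x = 10.
Then 2E = 20 + 4·10 = 60, so E = 30, V = 2E/3 = 20, F = 2 + 10 = 12.

10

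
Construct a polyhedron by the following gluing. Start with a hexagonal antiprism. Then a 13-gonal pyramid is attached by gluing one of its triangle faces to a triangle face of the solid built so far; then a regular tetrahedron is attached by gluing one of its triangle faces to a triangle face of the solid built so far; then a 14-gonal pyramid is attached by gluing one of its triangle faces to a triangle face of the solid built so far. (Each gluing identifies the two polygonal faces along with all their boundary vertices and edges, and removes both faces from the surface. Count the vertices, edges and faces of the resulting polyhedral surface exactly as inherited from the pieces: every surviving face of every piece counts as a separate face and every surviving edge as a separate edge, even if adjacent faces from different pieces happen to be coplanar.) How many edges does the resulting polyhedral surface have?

A hexagonal antiprism: V=12, E=24, F=14.
Attach a 13-gonal pyramid (V=14, E=26, F=14) along a 3-gon: merge 3 vertices and 3 edges, delete both glued faces → V=23, E=47, F=26.
Attach a regular tetrahedron (V=4, E=6, F=4) along a 3-gon: merge 3 vertices and 3 edges, delete both glued faces → V=24, E=50, F=28.
Attach a 14-gonal pyramid (V=15, E=28, F=15) along a 3-gon: merge 3 vertices and 3 edges, delete both glued faces → V=36, E=75, F=41.
Check: V − E + F = 36 − 75 + 41 = 2.

75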